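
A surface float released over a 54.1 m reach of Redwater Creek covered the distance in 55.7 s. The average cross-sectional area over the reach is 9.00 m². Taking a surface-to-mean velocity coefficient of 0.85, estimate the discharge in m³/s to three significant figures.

7.43 m³/s

v_surface = L / t̄ = 54.1 / 55.7 = 0.9713 m/s
v_mean = 0.85 × 0.9713 = 0.8256 m/s
Q = A × v_mean = 9.00 × 0.8256 = 7.430 m³/s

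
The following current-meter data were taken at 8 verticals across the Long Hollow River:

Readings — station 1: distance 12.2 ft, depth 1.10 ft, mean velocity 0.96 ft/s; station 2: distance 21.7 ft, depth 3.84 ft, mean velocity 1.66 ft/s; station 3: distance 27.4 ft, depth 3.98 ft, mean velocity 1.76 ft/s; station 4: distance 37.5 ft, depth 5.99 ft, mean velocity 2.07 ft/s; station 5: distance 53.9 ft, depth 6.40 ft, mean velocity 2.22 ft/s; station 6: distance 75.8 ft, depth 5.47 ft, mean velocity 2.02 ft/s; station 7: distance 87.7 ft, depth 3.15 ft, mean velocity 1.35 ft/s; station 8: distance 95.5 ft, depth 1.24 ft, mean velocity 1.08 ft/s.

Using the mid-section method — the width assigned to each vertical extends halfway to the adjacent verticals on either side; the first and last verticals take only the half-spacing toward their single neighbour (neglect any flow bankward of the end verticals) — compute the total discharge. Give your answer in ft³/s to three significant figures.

w_1 = (21.7 − 12.2)/2 = 4.75 ft; q_1 = 0.96 × 1.10 × 4.75 = 5.016 ft³/s
w_2 = (27.4 − 12.2)/2 = 7.6 ft; q_2 = 1.66 × 3.84 × 7.6 = 48.45 ft³/s
w_3 = (37.5 − 21.7)/2 = 7.9 ft; q_3 = 1.76 × 3.98 × 7.9 = 55.34 ft³/s
w_4 = (53.9 − 27.4)/2 = 13.25 ft; q_4 = 2.07 × 5.99 × 13.25 = 164.3 ft³/s
w_5 = (75.8 − 37.5)/2 = 19.15 ft; q_5 = 2.22 × 6.40 × 19.15 = 272.1 ft³/s
w_6 = (87.7 − 53.9)/2 = 16.9 ft; q_6 = 2.02 × 5.47 × 16.9 = 186.7 ft³/s
w_7 = (95.5 − 75.8)/2 = 9.85 ft; q_7 = 1.35 × 3.15 × 9.85 = 41.89 ft³/s
w_8 = (95.5 − 87.7)/2 = 3.9 ft; q_8 = 1.08 × 1.24 × 3.9 = 5.223 ft³/s
Q = Σ qᵢ = 779.0 ft³/s

779 ft³/s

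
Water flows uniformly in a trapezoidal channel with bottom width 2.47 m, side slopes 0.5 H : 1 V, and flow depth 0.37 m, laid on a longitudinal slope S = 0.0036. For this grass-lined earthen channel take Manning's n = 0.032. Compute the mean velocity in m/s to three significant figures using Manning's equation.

0.836 m/s

A = (b + z·y)·y = (2.47 + 0.5×0.37)×0.37 = 0.9824 m²
P = b + 2y√(1+z²) = 2.47 + 2×0.37×√(1+0.5²) = 3.297 m
R = A/P = 0.9824/3.297 = 0.2979 m
Q = (1/n)·A·R^(2/3)·S^(1/2) = (1/0.032) × 0.9824 × 0.2979^(2/3) × 0.0036^(1/2) = 0.8216 m³/s
V = Q/A = 0.8216/0.9824 = 0.8364 m/s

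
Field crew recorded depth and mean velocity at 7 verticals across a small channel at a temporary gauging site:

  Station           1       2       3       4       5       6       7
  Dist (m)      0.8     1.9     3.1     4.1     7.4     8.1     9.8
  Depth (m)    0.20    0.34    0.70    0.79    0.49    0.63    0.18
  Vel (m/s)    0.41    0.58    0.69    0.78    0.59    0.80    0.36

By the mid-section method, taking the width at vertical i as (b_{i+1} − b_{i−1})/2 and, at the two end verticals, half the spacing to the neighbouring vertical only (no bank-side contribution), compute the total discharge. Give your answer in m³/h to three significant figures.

12100 m³/h

w_1 = (1.9 − 0.8)/2 = 0.55 m; q_1 = 0.41 × 0.20 × 0.55 = 0.04510 m³/s
w_2 = (3.1 − 0.8)/2 = 1.15 m; q_2 = 0.58 × 0.34 × 1.15 = 0.2268 m³/s
w_3 = (4.1 − 1.9)/2 = 1.1 m; q_3 = 0.69 × 0.70 × 1.1 = 0.5313 m³/s
w_4 = (7.4 − 3.1)/2 = 2.15 m; q_4 = 0.78 × 0.79 × 2.15 = 1.325 m³/s
w_5 = (8.1 − 4.1)/2 = 2 m; q_5 = 0.59 × 0.49 × 2 = 0.5782 m³/s
w_6 = (9.8 − 7.4)/2 = 1.2 m; q_6 = 0.80 × 0.63 × 1.2 = 0.6048 m³/s
w_7 = (9.8 − 8.1)/2 = 0.85 m; q_7 = 0.36 × 0.18 × 0.85 = 0.05508 m³/s
Q = Σ qᵢ = 3.366 m³/s
= 3.366 × 3600 = 12120 m³/h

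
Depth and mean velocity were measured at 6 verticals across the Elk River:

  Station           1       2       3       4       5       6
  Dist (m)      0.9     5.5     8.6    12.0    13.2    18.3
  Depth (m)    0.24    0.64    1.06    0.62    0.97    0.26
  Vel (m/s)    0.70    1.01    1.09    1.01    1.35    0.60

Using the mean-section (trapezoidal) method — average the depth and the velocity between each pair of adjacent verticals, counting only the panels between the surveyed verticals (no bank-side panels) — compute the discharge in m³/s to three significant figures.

11.7 m³/s

Panel 1-2: Δb = 4.6 m, d̄ = (0.24+0.64)/2 = 0.44, v̄ = (0.70+1.01)/2 = 0.855 → q = 4.6×0.44×0.855 = 1.731 m³/s
Panel 2-3: Δb = 3.1 m, d̄ = (0.64+1.06)/2 = 0.85, v̄ = (1.01+1.09)/2 = 1.05 → q = 3.1×0.85×1.05 = 2.767 m³/s
Panel 3-4: Δb = 3.4 m, d̄ = (1.06+0.62)/2 = 0.84, v̄ = (1.09+1.01)/2 = 1.05 → q = 3.4×0.84×1.05 = 2.999 m³/s
Panel 4-5: Δb = 1.2 m, d̄ = (0.62+0.97)/2 = 0.795, v̄ = (1.01+1.35)/2 = 1.18 → q = 1.2×0.795×1.18 = 1.126 m³/s
Panel 5-6: Δb = 5.1 m, d̄ = (0.97+0.26)/2 = 0.615, v̄ = (1.35+0.60)/2 = 0.975 → q = 5.1×0.615×0.975 = 3.058 m³/s
Q = Σ q = 11.68 m³/s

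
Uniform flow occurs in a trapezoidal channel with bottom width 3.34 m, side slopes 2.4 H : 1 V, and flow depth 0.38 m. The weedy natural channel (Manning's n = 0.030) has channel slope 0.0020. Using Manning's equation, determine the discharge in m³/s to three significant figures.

A = (b + z·y)·y = (3.34 + 2.4×0.38)×0.38 = 1.616 m²
P = b + 2y√(1+z²) = 3.34 + 2×0.38×√(1+2.4²) = 5.316 m
R = A/P = 1.616/5.316 = 0.3039 m
Q = (1/n)·A·R^(2/3)·S^(1/2) = (1/0.030) × 1.616 × 0.3039^(2/3) × 0.0020^(1/2) = 1.089 m³/s

1.09 m³/s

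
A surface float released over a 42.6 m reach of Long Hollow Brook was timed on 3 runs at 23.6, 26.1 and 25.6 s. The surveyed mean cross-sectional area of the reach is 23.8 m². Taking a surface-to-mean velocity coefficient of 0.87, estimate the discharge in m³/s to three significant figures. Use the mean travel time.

t̄ = (23.6 + 26.1 + 25.6) / 3 = 25.1 s
v_surface = L / t̄ = 42.6 / 25.1 = 1.697 m/s
v_mean = 0.87 × 1.697 = 1.477 m/s
Q = A × v_mean = 23.8 × 1.477 = 35.14 m³/s

35.1 m³/s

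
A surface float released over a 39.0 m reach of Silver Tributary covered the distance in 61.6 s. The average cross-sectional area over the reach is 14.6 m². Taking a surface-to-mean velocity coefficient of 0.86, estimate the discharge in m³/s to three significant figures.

7.95 m³/s

v_surface = L / t̄ = 39.0 / 61.6 = 0.6331 m/s
v_mean = 0.86 × 0.6331 = 0.5445 m/s
Q = A × v_mean = 14.6 × 0.5445 = 7.949 m³/s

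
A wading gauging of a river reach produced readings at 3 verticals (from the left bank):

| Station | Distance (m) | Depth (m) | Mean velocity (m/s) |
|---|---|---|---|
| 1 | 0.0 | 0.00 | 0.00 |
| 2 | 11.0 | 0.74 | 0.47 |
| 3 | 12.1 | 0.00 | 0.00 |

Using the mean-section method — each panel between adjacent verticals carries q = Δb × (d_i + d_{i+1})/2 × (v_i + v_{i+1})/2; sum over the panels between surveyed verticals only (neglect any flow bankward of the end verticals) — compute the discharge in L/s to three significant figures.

Panel 1-2: Δb = 11 m, d̄ = (0.00+0.74)/2 = 0.37, v̄ = (0.00+0.47)/2 = 0.235 → q = 11×0.37×0.235 = 0.9565 m³/s
Panel 2-3: Δb = 1.1 m, d̄ = (0.74+0.00)/2 = 0.37, v̄ = (0.47+0.00)/2 = 0.235 → q = 1.1×0.37×0.235 = 0.09565 m³/s
Q = Σ q = 1.052 m³/s
= 1.052 × 1000 = 1052 L/s

1050 L/s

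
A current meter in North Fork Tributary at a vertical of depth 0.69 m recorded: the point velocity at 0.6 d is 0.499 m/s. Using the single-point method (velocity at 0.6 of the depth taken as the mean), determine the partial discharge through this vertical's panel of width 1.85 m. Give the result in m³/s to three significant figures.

v̄ = v₀.₆ = 0.499 m/s
q = v̄ × d × w = 0.4990 × 0.69 × 1.85 = 0.6370 m³/s

0.637 m³/s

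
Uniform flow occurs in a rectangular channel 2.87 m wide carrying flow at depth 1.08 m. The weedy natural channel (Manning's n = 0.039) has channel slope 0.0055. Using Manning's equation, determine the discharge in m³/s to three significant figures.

A = b·y = 2.87 × 1.08 = 3.100 m²
P = b + 2y = 2.87 + 2×1.08 = 5.030 m
R = A/P = 3.100/5.030 = 0.6162 m
Q = (1/n)·A·R^(2/3)·S^(1/2) = (1/0.039) × 3.100 × 0.6162^(2/3) × 0.0055^(1/2) = 4.268 m³/s

4.27 m³/s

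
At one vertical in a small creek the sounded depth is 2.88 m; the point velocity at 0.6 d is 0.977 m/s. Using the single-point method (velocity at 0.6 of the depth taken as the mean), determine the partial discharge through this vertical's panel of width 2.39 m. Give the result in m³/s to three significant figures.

v̄ = v₀.₆ = 0.977 m/s
q = v̄ × d × w = 0.9770 × 2.88 × 2.39 = 6.725 m³/s

6.72 m³/s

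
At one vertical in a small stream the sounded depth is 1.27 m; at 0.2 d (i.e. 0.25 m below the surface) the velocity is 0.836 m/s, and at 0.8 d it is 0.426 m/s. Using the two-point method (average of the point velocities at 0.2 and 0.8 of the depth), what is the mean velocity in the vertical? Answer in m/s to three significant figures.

0.631 m/s

v̄ = (0.836 + 0.426) / 2 = 0.6310 m/s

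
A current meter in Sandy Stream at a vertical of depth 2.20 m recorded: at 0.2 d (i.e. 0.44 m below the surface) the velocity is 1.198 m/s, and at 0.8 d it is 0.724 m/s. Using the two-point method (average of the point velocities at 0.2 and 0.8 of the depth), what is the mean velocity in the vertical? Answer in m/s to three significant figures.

0.961 m/s

v̄ = (1.198 + 0.724) / 2 = 0.9610 m/s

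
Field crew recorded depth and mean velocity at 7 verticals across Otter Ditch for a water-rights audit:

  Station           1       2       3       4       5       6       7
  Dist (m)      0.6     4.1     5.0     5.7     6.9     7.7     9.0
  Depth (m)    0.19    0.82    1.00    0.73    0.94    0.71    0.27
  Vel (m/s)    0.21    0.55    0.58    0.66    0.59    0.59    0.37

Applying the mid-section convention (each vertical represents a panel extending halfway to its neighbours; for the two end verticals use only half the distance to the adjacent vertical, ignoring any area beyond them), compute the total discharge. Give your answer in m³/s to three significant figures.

w_1 = (4.1 − 0.6)/2 = 1.75 m; q_1 = 0.21 × 0.19 × 1.75 = 0.06983 m³/s
w_2 = (5.0 − 0.6)/2 = 2.2 m; q_2 = 0.55 × 0.82 × 2.2 = 0.9922 m³/s
w_3 = (5.7 − 4.1)/2 = 0.8 m; q_3 = 0.58 × 1.00 × 0.8 = 0.4640 m³/s
w_4 = (6.9 − 5.0)/2 = 0.95 m; q_4 = 0.66 × 0.73 × 0.95 = 0.4577 m³/s
w_5 = (7.7 − 5.7)/2 = 1 m; q_5 = 0.59 × 0.94 × 1 = 0.5546 m³/s
w_6 = (9.0 − 6.9)/2 = 1.05 m; q_6 = 0.59 × 0.71 × 1.05 = 0.4398 m³/s
w_7 = (9.0 − 7.7)/2 = 0.65 m; q_7 = 0.37 × 0.27 × 0.65 = 0.06494 m³/s
Q = Σ qᵢ = 3.043 m³/s

3.04 m³/s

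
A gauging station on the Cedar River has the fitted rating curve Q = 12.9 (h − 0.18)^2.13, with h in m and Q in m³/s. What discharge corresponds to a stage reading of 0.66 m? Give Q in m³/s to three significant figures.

Q = 12.9 × (0.66 − 0.18)^2.13 = 12.9 × 0.48^2.13 = 2.702 m³/s

2.70 m³/s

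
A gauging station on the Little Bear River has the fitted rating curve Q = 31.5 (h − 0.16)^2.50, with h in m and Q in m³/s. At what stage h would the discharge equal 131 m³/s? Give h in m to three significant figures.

h − h₀ = (Q/C)^(1/b) = (131/31.5)^(1/2.50) = 1.768 m
h = 0.16 + 1.768 = 1.928 m

1.93 m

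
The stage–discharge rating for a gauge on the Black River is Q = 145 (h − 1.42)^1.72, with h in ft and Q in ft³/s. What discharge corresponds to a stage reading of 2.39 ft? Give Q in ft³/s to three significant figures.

Q = 145 × (2.39 − 1.42)^1.72 = 145 × 0.97^1.72 = 137.6 ft³/s

138 ft³/s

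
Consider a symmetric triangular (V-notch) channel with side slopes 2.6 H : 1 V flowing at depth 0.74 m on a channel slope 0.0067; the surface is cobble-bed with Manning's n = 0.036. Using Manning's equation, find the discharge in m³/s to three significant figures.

1.59 m³/s

A = z·y² = 2.6×0.74² = 1.424 m²
P = 2y√(1+z²) = 2×0.74×√(1+2.6²) = 4.123 m
R = A/P = 1.424/4.123 = 0.3453 m
Q = (1/n)·A·R^(2/3)·S^(1/2) = (1/0.036) × 1.424 × 0.3453^(2/3) × 0.0067^(1/2) = 1.593 m³/s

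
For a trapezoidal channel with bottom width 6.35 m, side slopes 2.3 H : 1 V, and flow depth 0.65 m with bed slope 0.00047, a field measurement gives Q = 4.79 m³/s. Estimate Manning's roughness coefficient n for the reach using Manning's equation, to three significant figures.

A = (b + z·y)·y = (6.35 + 2.3×0.65)×0.65 = 5.099 m²
P = b + 2y√(1+z²) = 6.35 + 2×0.65×√(1+2.3²) = 9.610 m
R = A/P = 5.099/9.610 = 0.5306 m
n = (1/Q)·A·R^(2/3)·S^(1/2) = (1/4.79) × 5.099 × 0.6554 × 0.02168 = 0.01513

0.0151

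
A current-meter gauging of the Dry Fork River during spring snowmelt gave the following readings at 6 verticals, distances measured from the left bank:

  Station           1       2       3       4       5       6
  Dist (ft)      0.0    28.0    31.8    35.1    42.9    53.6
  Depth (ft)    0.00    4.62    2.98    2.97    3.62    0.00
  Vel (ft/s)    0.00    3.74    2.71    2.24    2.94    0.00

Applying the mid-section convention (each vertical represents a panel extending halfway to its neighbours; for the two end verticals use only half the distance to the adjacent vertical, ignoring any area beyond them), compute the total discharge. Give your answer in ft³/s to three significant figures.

439 ft³/s

w_2 = (31.8 − 0.0)/2 = 15.9 ft; q_2 = 3.74 × 4.62 × 15.9 = 274.7 ft³/s
w_3 = (35.1 − 28.0)/2 = 3.55 ft; q_3 = 2.71 × 2.98 × 3.55 = 28.67 ft³/s
w_4 = (42.9 − 31.8)/2 = 5.55 ft; q_4 = 2.24 × 2.97 × 5.55 = 36.92 ft³/s
w_5 = (53.6 − 35.1)/2 = 9.25 ft; q_5 = 2.94 × 3.62 × 9.25 = 98.45 ft³/s
Stations 1, 6 contribute zero (depth or velocity is 0).
Q = Σ qᵢ = 438.8 ft³/s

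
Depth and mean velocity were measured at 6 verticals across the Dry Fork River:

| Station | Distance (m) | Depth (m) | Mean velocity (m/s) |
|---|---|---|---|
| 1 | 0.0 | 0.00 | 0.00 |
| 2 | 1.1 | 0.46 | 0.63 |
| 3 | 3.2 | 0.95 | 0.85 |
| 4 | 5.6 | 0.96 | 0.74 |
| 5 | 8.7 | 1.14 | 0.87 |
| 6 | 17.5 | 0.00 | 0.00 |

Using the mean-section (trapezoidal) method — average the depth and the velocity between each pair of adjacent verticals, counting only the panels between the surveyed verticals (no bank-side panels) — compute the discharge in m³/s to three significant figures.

Panel 1-2: Δb = 1.1 m, d̄ = (0.00+0.46)/2 = 0.23, v̄ = (0.00+0.63)/2 = 0.315 → q = 1.1×0.23×0.315 = 0.07970 m³/s
Panel 2-3: Δb = 2.1 m, d̄ = (0.46+0.95)/2 = 0.705, v̄ = (0.63+0.85)/2 = 0.74 → q = 2.1×0.705×0.74 = 1.096 m³/s
Panel 3-4: Δb = 2.4 m, d̄ = (0.95+0.96)/2 = 0.955, v̄ = (0.85+0.74)/2 = 0.795 → q = 2.4×0.955×0.795 = 1.822 m³/s
Panel 4-5: Δb = 3.1 m, d̄ = (0.96+1.14)/2 = 1.05, v̄ = (0.74+0.87)/2 = 0.805 → q = 3.1×1.05×0.805 = 2.620 m³/s
Panel 5-6: Δb = 8.8 m, d̄ = (1.14+0.00)/2 = 0.57, v̄ = (0.87+0.00)/2 = 0.435 → q = 8.8×0.57×0.435 = 2.182 m³/s
Q = Σ q = 7.800 m³/s

7.80 m³/s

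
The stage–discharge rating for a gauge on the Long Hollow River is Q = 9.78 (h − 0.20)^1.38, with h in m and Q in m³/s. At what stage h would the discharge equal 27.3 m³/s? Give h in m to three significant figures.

h − h₀ = (Q/C)^(1/b) = (27.3/9.78)^(1/1.38) = 2.104 m
h = 0.20 + 2.104 = 2.304 m

2.30 m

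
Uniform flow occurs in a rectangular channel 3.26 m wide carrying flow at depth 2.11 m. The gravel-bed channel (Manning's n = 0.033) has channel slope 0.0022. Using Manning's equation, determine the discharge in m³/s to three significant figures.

9.25 m³/s

A = b·y = 3.26 × 2.11 = 6.879 m²
P = b + 2y = 3.26 + 2×2.11 = 7.480 m
R = A/P = 6.879/7.480 = 0.9196 m
Q = (1/n)·A·R^(2/3)·S^(1/2) = (1/0.033) × 6.879 × 0.9196^(2/3) × 0.0022^(1/2) = 9.245 m³/s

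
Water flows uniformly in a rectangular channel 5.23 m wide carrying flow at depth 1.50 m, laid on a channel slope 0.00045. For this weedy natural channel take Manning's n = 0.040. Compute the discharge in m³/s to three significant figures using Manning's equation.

A = b·y = 5.23 × 1.50 = 7.845 m²
P = b + 2y = 5.23 + 2×1.50 = 8.230 m
R = A/P = 7.845/8.230 = 0.9532 m
Q = (1/n)·A·R^(2/3)·S^(1/2) = (1/0.040) × 7.845 × 0.9532^(2/3) × 0.00045^(1/2) = 4.030 m³/s

4.03 m³/s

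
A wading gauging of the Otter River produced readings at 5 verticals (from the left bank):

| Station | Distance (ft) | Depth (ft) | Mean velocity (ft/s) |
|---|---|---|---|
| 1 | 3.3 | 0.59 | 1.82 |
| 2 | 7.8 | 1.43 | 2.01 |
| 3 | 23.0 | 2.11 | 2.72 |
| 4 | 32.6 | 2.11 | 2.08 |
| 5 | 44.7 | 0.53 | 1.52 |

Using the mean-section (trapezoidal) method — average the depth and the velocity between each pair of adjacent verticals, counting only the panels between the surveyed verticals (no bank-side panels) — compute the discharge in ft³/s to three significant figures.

150 ft³/s

Panel 1-2: Δb = 4.5 ft, d̄ = (0.59+1.43)/2 = 1.01, v̄ = (1.82+2.01)/2 = 1.915 → q = 4.5×1.01×1.915 = 8.704 ft³/s
Panel 2-3: Δb = 15.2 ft, d̄ = (1.43+2.11)/2 = 1.77, v̄ = (2.01+2.72)/2 = 2.365 → q = 15.2×1.77×2.365 = 63.63 ft³/s
Panel 3-4: Δb = 9.6 ft, d̄ = (2.11+2.11)/2 = 2.11, v̄ = (2.72+2.08)/2 = 2.4 → q = 9.6×2.11×2.4 = 48.61 ft³/s
Panel 4-5: Δb = 12.1 ft, d̄ = (2.11+0.53)/2 = 1.32, v̄ = (2.08+1.52)/2 = 1.8 → q = 12.1×1.32×1.8 = 28.75 ft³/s
Q = Σ q = 149.7 ft³/s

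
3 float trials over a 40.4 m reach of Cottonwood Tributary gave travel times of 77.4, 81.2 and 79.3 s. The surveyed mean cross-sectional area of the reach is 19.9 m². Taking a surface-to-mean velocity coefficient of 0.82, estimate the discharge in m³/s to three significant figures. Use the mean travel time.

8.31 m³/s

t̄ = (77.4 + 81.2 + 79.3) / 3 = 79.3 s
v_surface = L / t̄ = 40.4 / 79.3 = 0.5095 m/s
v_mean = 0.82 × 0.5095 = 0.4178 m/s
Q = A × v_mean = 19.9 × 0.4178 = 8.313 m³/s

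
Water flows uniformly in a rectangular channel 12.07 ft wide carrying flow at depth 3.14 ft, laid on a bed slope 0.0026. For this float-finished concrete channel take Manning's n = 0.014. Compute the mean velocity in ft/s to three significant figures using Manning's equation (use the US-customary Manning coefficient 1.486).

A = b·y = 12.07 × 3.14 = 37.90 ft²
P = b + 2y = 12.07 + 2×3.14 = 18.35 ft
R = A/P = 37.90/18.35 = 2.065 ft
Q = (1.486/n)·A·R^(2/3)·S^(1/2) = (1.486/0.014) × 37.90 × 2.065^(2/3) × 0.0026^(1/2) = 332.7 ft³/s
V = Q/A = 332.7/37.90 = 8.778 ft/s

8.78 ft/s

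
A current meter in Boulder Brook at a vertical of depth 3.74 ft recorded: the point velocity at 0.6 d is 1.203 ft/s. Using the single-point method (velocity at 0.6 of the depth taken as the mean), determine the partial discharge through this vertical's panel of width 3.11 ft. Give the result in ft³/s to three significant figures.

v̄ = v₀.₆ = 1.203 ft/s
q = v̄ × d × w = 1.203 × 3.74 × 3.11 = 13.99 ft³/s

14.0 ft³/s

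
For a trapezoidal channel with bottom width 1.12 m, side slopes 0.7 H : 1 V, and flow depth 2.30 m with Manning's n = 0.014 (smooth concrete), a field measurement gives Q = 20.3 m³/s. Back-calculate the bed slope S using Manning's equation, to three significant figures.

0.00225

A = (b + z·y)·y = (1.12 + 0.7×2.30)×2.30 = 6.279 m²
P = b + 2y√(1+z²) = 1.12 + 2×2.30×√(1+0.7²) = 6.735 m
R = A/P = 6.279/6.735 = 0.9323 m
S = (Q·n / (1·A·R^(2/3)))² = (20.3×0.014 / (1×6.279×0.9543))² = 0.002249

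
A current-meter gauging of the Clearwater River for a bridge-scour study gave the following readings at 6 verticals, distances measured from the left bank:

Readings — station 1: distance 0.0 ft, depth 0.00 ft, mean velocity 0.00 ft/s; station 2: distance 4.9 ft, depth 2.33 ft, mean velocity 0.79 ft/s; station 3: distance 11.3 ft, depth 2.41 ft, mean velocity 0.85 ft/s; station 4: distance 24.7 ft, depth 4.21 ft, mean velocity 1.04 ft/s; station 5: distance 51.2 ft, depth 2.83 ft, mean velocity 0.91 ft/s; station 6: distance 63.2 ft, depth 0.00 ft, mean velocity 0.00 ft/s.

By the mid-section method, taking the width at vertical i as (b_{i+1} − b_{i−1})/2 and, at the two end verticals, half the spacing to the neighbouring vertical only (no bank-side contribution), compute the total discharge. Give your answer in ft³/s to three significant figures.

168 ft³/s

w_2 = (11.3 − 0.0)/2 = 5.65 ft; q_2 = 0.79 × 2.33 × 5.65 = 10.40 ft³/s
w_3 = (24.7 − 4.9)/2 = 9.9 ft; q_3 = 0.85 × 2.41 × 9.9 = 20.28 ft³/s
w_4 = (51.2 − 11.3)/2 = 19.95 ft; q_4 = 1.04 × 4.21 × 19.95 = 87.35 ft³/s
w_5 = (63.2 − 24.7)/2 = 19.25 ft; q_5 = 0.91 × 2.83 × 19.25 = 49.57 ft³/s
Stations 1, 6 contribute zero (depth or velocity is 0).
Q = Σ qᵢ = 167.6 ft³/s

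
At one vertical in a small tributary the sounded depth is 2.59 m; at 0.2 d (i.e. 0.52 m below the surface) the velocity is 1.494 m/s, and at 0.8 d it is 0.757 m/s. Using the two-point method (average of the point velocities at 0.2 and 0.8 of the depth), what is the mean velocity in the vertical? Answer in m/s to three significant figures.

1.13 m/s

v̄ = (1.494 + 0.757) / 2 = 1.126 m/s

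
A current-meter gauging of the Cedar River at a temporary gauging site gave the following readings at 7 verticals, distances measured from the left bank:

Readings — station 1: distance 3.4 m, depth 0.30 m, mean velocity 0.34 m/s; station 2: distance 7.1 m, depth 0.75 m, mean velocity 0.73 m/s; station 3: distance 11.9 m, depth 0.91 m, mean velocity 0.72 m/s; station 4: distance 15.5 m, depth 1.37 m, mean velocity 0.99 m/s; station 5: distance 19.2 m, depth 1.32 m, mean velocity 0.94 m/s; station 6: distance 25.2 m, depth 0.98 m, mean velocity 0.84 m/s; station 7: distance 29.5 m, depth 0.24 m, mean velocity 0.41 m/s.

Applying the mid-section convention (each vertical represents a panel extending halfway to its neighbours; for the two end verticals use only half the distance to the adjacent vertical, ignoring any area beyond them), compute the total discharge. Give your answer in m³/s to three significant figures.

20.7 m³/s

w_1 = (7.1 − 3.4)/2 = 1.85 m; q_1 = 0.34 × 0.30 × 1.85 = 0.1887 m³/s
w_2 = (11.9 − 3.4)/2 = 4.25 m; q_2 = 0.73 × 0.75 × 4.25 = 2.327 m³/s
w_3 = (15.5 − 7.1)/2 = 4.2 m; q_3 = 0.72 × 0.91 × 4.2 = 2.752 m³/s
w_4 = (19.2 − 11.9)/2 = 3.65 m; q_4 = 0.99 × 1.37 × 3.65 = 4.950 m³/s
w_5 = (25.2 − 15.5)/2 = 4.85 m; q_5 = 0.94 × 1.32 × 4.85 = 6.018 m³/s
w_6 = (29.5 − 19.2)/2 = 5.15 m; q_6 = 0.84 × 0.98 × 5.15 = 4.239 m³/s
w_7 = (29.5 − 25.2)/2 = 2.15 m; q_7 = 0.41 × 0.24 × 2.15 = 0.2116 m³/s
Q = Σ qᵢ = 20.69 m³/s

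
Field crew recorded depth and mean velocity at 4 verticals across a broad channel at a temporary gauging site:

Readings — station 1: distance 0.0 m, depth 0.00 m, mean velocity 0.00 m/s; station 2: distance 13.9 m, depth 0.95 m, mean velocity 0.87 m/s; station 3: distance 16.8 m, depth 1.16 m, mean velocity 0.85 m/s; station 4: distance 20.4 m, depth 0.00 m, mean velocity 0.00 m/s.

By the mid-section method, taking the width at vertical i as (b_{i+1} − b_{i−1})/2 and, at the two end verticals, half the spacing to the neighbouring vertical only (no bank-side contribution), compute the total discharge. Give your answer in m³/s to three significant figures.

w_2 = (16.8 − 0.0)/2 = 8.4 m; q_2 = 0.87 × 0.95 × 8.4 = 6.943 m³/s
w_3 = (20.4 − 13.9)/2 = 3.25 m; q_3 = 0.85 × 1.16 × 3.25 = 3.205 m³/s
Stations 1, 4 contribute zero (depth or velocity is 0).
Q = Σ qᵢ = 10.15 m³/s

10.1 m³/s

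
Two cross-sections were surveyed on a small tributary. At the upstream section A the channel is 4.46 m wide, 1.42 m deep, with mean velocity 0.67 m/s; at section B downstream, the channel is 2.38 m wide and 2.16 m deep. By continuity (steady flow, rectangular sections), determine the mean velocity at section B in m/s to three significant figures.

Q = A₁V₁ = (4.46×1.42) × 0.67 = 4.243 m³/s
A₂ = 2.38 × 2.16 = 5.141 m²
V₂ = Q/A₂ = 4.243/5.141 = 0.8254 m/s

0.825 m/s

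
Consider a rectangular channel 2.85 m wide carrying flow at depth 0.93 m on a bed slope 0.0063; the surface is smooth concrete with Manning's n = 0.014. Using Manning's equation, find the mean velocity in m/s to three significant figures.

A = b·y = 2.85 × 0.93 = 2.651 m²
P = b + 2y = 2.85 + 2×0.93 = 4.710 m
R = A/P = 2.651/4.710 = 0.5627 m
Q = (1/n)·A·R^(2/3)·S^(1/2) = (1/0.014) × 2.651 × 0.5627^(2/3) × 0.0063^(1/2) = 10.24 m³/s
V = Q/A = 10.24/2.651 = 3.864 m/s

3.86 m/s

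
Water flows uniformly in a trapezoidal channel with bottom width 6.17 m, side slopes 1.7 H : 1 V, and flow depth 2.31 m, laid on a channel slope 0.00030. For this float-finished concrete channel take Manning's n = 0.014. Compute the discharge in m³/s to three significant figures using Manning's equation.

38.3 m³/s

A = (b + z·y)·y = (6.17 + 1.7×2.31)×2.31 = 23.32 m²
P = b + 2y√(1+z²) = 6.17 + 2×2.31×√(1+1.7²) = 15.28 m
R = A/P = 23.32/15.28 = 1.526 m
Q = (1/n)·A·R^(2/3)·S^(1/2) = (1/0.014) × 23.32 × 1.526^(2/3) × 0.00030^(1/2) = 38.25 m³/s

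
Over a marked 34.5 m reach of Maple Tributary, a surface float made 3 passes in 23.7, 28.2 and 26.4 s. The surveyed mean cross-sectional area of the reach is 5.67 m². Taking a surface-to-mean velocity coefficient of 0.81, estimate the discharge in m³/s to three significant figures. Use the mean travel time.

t̄ = (23.7 + 28.2 + 26.4) / 3 = 26.1 s
v_surface = L / t̄ = 34.5 / 26.1 = 1.322 m/s
v_mean = 0.81 × 1.322 = 1.071 m/s
Q = A × v_mean = 5.67 × 1.071 = 6.071 m³/s

6.07 m³/s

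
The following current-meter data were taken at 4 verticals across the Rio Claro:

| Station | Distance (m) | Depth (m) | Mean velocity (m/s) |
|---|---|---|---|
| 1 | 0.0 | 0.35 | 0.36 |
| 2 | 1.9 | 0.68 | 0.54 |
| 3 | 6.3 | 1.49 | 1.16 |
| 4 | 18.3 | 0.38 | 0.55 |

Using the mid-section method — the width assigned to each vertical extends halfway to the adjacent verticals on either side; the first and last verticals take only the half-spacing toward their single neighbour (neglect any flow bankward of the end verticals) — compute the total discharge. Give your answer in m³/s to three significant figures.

16.7 m³/s

w_1 = (1.9 − 0.0)/2 = 0.95 m; q_1 = 0.36 × 0.35 × 0.95 = 0.1197 m³/s
w_2 = (6.3 − 0.0)/2 = 3.15 m; q_2 = 0.54 × 0.68 × 3.15 = 1.157 m³/s
w_3 = (18.3 − 1.9)/2 = 8.2 m; q_3 = 1.16 × 1.49 × 8.2 = 14.17 m³/s
w_4 = (18.3 − 6.3)/2 = 6 m; q_4 = 0.55 × 0.38 × 6 = 1.254 m³/s
Q = Σ qᵢ = 16.70 m³/s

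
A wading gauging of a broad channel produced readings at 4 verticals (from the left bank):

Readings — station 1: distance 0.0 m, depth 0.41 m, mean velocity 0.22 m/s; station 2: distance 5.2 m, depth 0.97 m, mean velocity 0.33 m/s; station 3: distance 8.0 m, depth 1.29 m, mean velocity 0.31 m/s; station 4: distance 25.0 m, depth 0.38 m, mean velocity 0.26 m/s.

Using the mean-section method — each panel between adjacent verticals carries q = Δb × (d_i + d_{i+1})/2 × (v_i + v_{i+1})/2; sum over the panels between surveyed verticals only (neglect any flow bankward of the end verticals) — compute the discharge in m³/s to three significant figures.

6.04 m³/s

Panel 1-2: Δb = 5.2 m, d̄ = (0.41+0.97)/2 = 0.69, v̄ = (0.22+0.33)/2 = 0.275 → q = 5.2×0.69×0.275 = 0.9867 m³/s
Panel 2-3: Δb = 2.8 m, d̄ = (0.97+1.29)/2 = 1.13, v̄ = (0.33+0.31)/2 = 0.32 → q = 2.8×1.13×0.32 = 1.012 m³/s
Panel 3-4: Δb = 17 m, d̄ = (1.29+0.38)/2 = 0.835, v̄ = (0.31+0.26)/2 = 0.285 → q = 17×0.835×0.285 = 4.046 m³/s
Q = Σ q = 6.045 m³/s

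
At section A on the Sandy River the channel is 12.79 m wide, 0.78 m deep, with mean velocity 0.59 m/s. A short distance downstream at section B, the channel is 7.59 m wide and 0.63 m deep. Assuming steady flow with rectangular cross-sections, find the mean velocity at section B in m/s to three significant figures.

1.23 m/s

Q = A₁V₁ = (12.79×0.78) × 0.59 = 5.886 m³/s
A₂ = 7.59 × 0.63 = 4.782 m²
V₂ = Q/A₂ = 5.886/4.782 = 1.231 m/s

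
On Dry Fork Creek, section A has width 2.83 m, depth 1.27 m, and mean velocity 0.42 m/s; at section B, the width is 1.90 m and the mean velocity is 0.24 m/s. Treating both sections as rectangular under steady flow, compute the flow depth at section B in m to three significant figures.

3.31 m

Q = A₁V₁ = (2.83×1.27) × 0.42 = 1.510 m³/s
d₂ = Q/(b₂ V₂) = 1.510/(1.90×0.24) = 3.310 m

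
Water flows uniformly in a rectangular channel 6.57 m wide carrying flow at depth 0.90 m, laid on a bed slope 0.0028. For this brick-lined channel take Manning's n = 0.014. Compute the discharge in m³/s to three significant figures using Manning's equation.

A = b·y = 6.57 × 0.90 = 5.913 m²
P = b + 2y = 6.57 + 2×0.90 = 8.370 m
R = A/P = 5.913/8.370 = 0.7065 m
Q = (1/n)·A·R^(2/3)·S^(1/2) = (1/0.014) × 5.913 × 0.7065^(2/3) × 0.0028^(1/2) = 17.73 m³/s

17.7 m³/s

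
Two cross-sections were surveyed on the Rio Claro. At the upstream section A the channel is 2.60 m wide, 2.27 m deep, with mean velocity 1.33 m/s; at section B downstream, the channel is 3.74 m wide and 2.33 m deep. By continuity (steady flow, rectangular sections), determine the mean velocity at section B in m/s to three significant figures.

0.901 m/s

Q = A₁V₁ = (2.60×2.27) × 1.33 = 7.850 m³/s
A₂ = 3.74 × 2.33 = 8.714 m²
V₂ = Q/A₂ = 7.850/8.714 = 0.9008 m/s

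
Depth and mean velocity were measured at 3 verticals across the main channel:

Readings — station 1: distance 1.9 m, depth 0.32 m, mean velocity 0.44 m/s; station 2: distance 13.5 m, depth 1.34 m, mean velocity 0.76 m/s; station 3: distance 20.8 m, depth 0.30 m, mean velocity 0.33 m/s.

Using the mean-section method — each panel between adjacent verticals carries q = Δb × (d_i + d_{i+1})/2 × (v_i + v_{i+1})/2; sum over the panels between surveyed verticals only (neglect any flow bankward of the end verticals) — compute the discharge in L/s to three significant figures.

9040 L/s

Panel 1-2: Δb = 11.6 m, d̄ = (0.32+1.34)/2 = 0.83, v̄ = (0.44+0.76)/2 = 0.6 → q = 11.6×0.83×0.6 = 5.777 m³/s
Panel 2-3: Δb = 7.3 m, d̄ = (1.34+0.30)/2 = 0.82, v̄ = (0.76+0.33)/2 = 0.545 → q = 7.3×0.82×0.545 = 3.262 m³/s
Q = Σ q = 9.039 m³/s
= 9.039 × 1000 = 9039 L/s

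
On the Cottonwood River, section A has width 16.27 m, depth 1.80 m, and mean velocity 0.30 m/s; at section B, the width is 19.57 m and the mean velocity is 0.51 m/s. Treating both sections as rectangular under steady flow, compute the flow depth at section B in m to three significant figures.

0.880 m

Q = A₁V₁ = (16.27×1.80) × 0.30 = 8.786 m³/s
d₂ = Q/(b₂ V₂) = 8.786/(19.57×0.51) = 0.8803 m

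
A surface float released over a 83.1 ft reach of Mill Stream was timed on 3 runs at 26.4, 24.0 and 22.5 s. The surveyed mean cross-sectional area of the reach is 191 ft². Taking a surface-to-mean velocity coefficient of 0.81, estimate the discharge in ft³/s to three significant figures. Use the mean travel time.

529 ft³/s

t̄ = (26.4 + 24.0 + 22.5) / 3 = 24.3 s
v_surface = L / t̄ = 83.1 / 24.3 = 3.420 ft/s
v_mean = 0.81 × 3.420 = 2.770 ft/s
Q = A × v_mean = 191 × 2.770 = 529.1 ft³/s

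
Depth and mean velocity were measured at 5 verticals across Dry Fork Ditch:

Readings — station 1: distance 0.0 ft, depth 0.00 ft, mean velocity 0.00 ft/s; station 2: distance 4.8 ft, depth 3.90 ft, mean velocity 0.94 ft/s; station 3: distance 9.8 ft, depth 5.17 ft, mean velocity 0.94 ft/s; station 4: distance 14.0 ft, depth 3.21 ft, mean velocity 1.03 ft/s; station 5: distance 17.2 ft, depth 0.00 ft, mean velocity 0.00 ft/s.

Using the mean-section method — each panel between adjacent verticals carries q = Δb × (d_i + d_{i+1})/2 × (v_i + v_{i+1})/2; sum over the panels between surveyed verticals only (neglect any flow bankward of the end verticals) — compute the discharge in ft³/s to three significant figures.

Panel 1-2: Δb = 4.8 ft, d̄ = (0.00+3.90)/2 = 1.95, v̄ = (0.00+0.94)/2 = 0.47 → q = 4.8×1.95×0.47 = 4.399 ft³/s
Panel 2-3: Δb = 5 ft, d̄ = (3.90+5.17)/2 = 4.535, v̄ = (0.94+0.94)/2 = 0.94 → q = 5×4.535×0.94 = 21.31 ft³/s
Panel 3-4: Δb = 4.2 ft, d̄ = (5.17+3.21)/2 = 4.19, v̄ = (0.94+1.03)/2 = 0.985 → q = 4.2×4.19×0.985 = 17.33 ft³/s
Panel 4-5: Δb = 3.2 ft, d̄ = (3.21+0.00)/2 = 1.605, v̄ = (1.03+0.00)/2 = 0.515 → q = 3.2×1.605×0.515 = 2.645 ft³/s
Q = Σ q = 45.69 ft³/s

45.7 ft³/s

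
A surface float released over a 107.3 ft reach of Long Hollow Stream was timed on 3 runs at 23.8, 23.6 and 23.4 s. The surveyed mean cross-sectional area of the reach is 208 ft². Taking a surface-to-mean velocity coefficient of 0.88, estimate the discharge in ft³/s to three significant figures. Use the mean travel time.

t̄ = (23.8 + 23.6 + 23.4) / 3 = 23.6 s
v_surface = L / t̄ = 107.3 / 23.6 = 4.547 ft/s
v_mean = 0.88 × 4.547 = 4.001 ft/s
Q = A × v_mean = 208 × 4.001 = 832.2 ft³/s

832 ft³/s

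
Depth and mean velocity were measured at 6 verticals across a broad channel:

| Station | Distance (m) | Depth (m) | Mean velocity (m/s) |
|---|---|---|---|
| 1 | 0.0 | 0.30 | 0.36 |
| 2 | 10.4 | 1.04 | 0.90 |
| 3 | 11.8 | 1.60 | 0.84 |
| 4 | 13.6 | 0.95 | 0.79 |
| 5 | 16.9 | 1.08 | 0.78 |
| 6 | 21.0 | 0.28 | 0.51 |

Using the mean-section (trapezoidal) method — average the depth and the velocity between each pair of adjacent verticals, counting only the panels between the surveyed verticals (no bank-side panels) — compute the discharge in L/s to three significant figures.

Panel 1-2: Δb = 10.4 m, d̄ = (0.30+1.04)/2 = 0.67, v̄ = (0.36+0.90)/2 = 0.63 → q = 10.4×0.67×0.63 = 4.390 m³/s
Panel 2-3: Δb = 1.4 m, d̄ = (1.04+1.60)/2 = 1.32, v̄ = (0.90+0.84)/2 = 0.87 → q = 1.4×1.32×0.87 = 1.608 m³/s
Panel 3-4: Δb = 1.8 m, d̄ = (1.60+0.95)/2 = 1.275, v̄ = (0.84+0.79)/2 = 0.815 → q = 1.8×1.275×0.815 = 1.870 m³/s
Panel 4-5: Δb = 3.3 m, d̄ = (0.95+1.08)/2 = 1.015, v̄ = (0.79+0.78)/2 = 0.785 → q = 3.3×1.015×0.785 = 2.629 m³/s
Panel 5-6: Δb = 4.1 m, d̄ = (1.08+0.28)/2 = 0.68, v̄ = (0.78+0.51)/2 = 0.645 → q = 4.1×0.68×0.645 = 1.798 m³/s
Q = Σ q = 12.30 m³/s
= 12.30 × 1000 = 12300 L/s

12300 L/s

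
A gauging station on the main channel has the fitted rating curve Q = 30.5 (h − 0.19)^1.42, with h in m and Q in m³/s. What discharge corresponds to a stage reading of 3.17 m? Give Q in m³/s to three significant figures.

144 m³/s

Q = 30.5 × (3.17 − 0.19)^1.42 = 30.5 × 2.98^1.42 = 143.8 m³/s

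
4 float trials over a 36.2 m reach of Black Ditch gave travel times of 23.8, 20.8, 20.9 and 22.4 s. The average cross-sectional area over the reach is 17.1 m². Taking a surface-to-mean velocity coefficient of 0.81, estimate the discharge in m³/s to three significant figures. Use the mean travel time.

22.8 m³/s

t̄ = (23.8 + 20.8 + 20.9 + 22.4) / 4 = 21.975 s
v_surface = L / t̄ = 36.2 / 21.975 = 1.647 m/s
v_mean = 0.81 × 1.647 = 1.334 m/s
Q = A × v_mean = 17.1 × 1.334 = 22.82 m³/s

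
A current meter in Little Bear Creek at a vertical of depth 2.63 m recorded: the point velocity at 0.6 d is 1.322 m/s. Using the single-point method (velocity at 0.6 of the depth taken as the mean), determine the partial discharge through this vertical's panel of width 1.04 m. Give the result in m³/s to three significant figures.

v̄ = v₀.₆ = 1.322 m/s
q = v̄ × d × w = 1.322 × 2.63 × 1.04 = 3.616 m³/s

3.62 m³/s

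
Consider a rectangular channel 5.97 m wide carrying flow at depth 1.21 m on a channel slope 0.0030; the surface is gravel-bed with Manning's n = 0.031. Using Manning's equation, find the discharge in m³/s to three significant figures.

11.6 m³/s

A = b·y = 5.97 × 1.21 = 7.224 m²
P = b + 2y = 5.97 + 2×1.21 = 8.390 m
R = A/P = 7.224/8.390 = 0.8610 m
Q = (1/n)·A·R^(2/3)·S^(1/2) = (1/0.031) × 7.224 × 0.8610^(2/3) × 0.0030^(1/2) = 11.55 m³/s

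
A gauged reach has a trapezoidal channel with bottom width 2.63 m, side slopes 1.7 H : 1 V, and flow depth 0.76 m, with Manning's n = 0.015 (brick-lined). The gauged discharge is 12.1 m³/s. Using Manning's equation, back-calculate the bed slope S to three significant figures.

A = (b + z·y)·y = (2.63 + 1.7×0.76)×0.76 = 2.981 m²
P = b + 2y√(1+z²) = 2.63 + 2×0.76×√(1+1.7²) = 5.628 m
R = A/P = 2.981/5.628 = 0.5296 m
S = (Q·n / (1·A·R^(2/3)))² = (12.1×0.015 / (1×2.981×0.6546))² = 0.008653

0.00865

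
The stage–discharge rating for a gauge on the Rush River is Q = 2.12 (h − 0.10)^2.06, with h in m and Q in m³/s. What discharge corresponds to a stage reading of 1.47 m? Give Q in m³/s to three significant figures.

4.05 m³/s

Q = 2.12 × (1.47 − 0.10)^2.06 = 2.12 × 1.37^2.06 = 4.055 m³/s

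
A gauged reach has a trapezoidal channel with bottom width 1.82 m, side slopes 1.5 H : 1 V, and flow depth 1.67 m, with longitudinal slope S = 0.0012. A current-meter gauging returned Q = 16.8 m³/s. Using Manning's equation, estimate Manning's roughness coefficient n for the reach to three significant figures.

A = (b + z·y)·y = (1.82 + 1.5×1.67)×1.67 = 7.223 m²
P = b + 2y√(1+z²) = 1.82 + 2×1.67×√(1+1.5²) = 7.841 m
R = A/P = 7.223/7.841 = 0.9211 m
n = (1/Q)·A·R^(2/3)·S^(1/2) = (1/16.8) × 7.223 × 0.9467 × 0.03464 = 0.01410

0.0141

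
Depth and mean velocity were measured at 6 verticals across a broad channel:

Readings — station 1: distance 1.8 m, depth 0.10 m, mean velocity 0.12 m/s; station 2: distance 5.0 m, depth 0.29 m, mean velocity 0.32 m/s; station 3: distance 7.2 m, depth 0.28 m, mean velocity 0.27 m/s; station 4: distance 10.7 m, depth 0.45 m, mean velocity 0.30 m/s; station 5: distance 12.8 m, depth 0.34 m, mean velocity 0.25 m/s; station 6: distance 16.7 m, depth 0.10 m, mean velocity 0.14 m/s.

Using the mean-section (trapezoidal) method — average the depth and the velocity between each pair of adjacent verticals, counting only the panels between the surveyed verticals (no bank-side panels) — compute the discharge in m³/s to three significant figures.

Panel 1-2: Δb = 3.2 m, d̄ = (0.10+0.29)/2 = 0.195, v̄ = (0.12+0.32)/2 = 0.22 → q = 3.2×0.195×0.22 = 0.1373 m³/s
Panel 2-3: Δb = 2.2 m, d̄ = (0.29+0.28)/2 = 0.285, v̄ = (0.32+0.27)/2 = 0.295 → q = 2.2×0.285×0.295 = 0.1850 m³/s
Panel 3-4: Δb = 3.5 m, d̄ = (0.28+0.45)/2 = 0.365, v̄ = (0.27+0.30)/2 = 0.285 → q = 3.5×0.365×0.285 = 0.3641 m³/s
Panel 4-5: Δb = 2.1 m, d̄ = (0.45+0.34)/2 = 0.395, v̄ = (0.30+0.25)/2 = 0.275 → q = 2.1×0.395×0.275 = 0.2281 m³/s
Panel 5-6: Δb = 3.9 m, d̄ = (0.34+0.10)/2 = 0.22, v̄ = (0.25+0.14)/2 = 0.195 → q = 3.9×0.22×0.195 = 0.1673 m³/s
Q = Σ q = 1.082 m³/s

1.08 m³/s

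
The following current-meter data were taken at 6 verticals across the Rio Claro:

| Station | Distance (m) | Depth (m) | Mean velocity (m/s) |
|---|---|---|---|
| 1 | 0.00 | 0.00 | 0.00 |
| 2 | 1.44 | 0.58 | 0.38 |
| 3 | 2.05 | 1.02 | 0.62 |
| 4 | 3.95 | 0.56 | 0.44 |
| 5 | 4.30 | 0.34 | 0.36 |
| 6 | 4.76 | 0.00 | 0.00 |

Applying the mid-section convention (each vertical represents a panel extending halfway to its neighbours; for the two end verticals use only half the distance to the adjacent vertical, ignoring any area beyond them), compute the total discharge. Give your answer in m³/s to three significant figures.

w_2 = (2.05 − 0.00)/2 = 1.025 m; q_2 = 0.38 × 0.58 × 1.025 = 0.2259 m³/s
w_3 = (3.95 − 1.44)/2 = 1.255 m; q_3 = 0.62 × 1.02 × 1.255 = 0.7937 m³/s
w_4 = (4.30 − 2.05)/2 = 1.125 m; q_4 = 0.44 × 0.56 × 1.125 = 0.2772 m³/s
w_5 = (4.76 − 3.95)/2 = 0.405 m; q_5 = 0.36 × 0.34 × 0.405 = 0.04957 m³/s
Stations 1, 6 contribute zero (depth or velocity is 0).
Q = Σ qᵢ = 1.346 m³/s

1.35 m³/s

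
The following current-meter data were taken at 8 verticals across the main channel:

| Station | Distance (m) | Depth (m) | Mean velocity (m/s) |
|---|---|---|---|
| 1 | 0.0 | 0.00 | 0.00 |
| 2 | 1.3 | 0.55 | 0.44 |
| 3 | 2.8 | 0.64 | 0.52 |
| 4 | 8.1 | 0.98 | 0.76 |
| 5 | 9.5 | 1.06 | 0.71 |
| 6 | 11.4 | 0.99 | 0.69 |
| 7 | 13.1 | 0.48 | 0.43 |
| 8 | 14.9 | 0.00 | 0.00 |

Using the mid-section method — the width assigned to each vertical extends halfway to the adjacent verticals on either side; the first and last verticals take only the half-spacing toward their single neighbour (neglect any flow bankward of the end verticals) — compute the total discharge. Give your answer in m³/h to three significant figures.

24500 m³/h

w_2 = (2.8 − 0.0)/2 = 1.4 m; q_2 = 0.44 × 0.55 × 1.4 = 0.3388 m³/s
w_3 = (8.1 − 1.3)/2 = 3.4 m; q_3 = 0.52 × 0.64 × 3.4 = 1.132 m³/s
w_4 = (9.5 − 2.8)/2 = 3.35 m; q_4 = 0.76 × 0.98 × 3.35 = 2.495 m³/s
w_5 = (11.4 − 8.1)/2 = 1.65 m; q_5 = 0.71 × 1.06 × 1.65 = 1.242 m³/s
w_6 = (13.1 − 9.5)/2 = 1.8 m; q_6 = 0.69 × 0.99 × 1.8 = 1.230 m³/s
w_7 = (14.9 − 11.4)/2 = 1.75 m; q_7 = 0.43 × 0.48 × 1.75 = 0.3612 m³/s
Stations 1, 8 contribute zero (depth or velocity is 0).
Q = Σ qᵢ = 6.798 m³/s
= 6.798 × 3600 = 24470 m³/h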